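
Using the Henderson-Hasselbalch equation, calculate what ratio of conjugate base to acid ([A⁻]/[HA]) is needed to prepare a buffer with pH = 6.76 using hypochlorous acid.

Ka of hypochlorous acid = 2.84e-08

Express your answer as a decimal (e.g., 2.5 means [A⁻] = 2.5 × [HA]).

pKa = -log(2.84e-08) = 7.5467. pH = pKa + log([A⁻]/[HA]), so log([A⁻]/[HA]) = pH − pKa = 6.76 − 7.5467 = -0.7867. [A⁻]/[HA] = 10^(-0.7867) = 0.163

[A⁻]/[HA] = 0.163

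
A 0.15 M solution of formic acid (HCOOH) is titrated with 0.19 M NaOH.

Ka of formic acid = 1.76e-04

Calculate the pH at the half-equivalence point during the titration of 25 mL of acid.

At half-equivalence [HA] = [A⁻], so Henderson-Hasselbalch gives pH = pKa = -log(1.76e-04) = 3.75.

pH = pKa = 3.75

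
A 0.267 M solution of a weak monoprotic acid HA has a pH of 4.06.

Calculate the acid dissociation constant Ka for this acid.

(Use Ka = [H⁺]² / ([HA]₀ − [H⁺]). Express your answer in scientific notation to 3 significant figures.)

[H⁺] = 10^(−pH) = 10^(−4.06) = 8.710e-05 M. For HA ⇌ H⁺ + A⁻, Ka = [H⁺][A⁻]/[HA] = [H⁺]² / ([HA]₀ − [H⁺]) = (8.710e-05)² / (0.267 − 8.710e-05) = 2.84e-08.

K_a = 2.84e-08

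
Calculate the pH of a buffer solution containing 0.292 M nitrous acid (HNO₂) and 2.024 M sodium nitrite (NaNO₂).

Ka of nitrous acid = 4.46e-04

pKa = -log(4.46e-04) = 3.35. pH = pKa + log([A⁻]/[HA]) = 3.35 + log(2.024/0.292)

pH = 4.19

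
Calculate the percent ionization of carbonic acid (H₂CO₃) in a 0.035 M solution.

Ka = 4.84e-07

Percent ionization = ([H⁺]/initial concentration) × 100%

Using Ka equilibrium: x² + Ka×x - Ka×C = 0. Solving: [H⁺] = 1.2991e-04. Percent = (1.2991e-04/0.035) × 100

Percent ionization = 0.371%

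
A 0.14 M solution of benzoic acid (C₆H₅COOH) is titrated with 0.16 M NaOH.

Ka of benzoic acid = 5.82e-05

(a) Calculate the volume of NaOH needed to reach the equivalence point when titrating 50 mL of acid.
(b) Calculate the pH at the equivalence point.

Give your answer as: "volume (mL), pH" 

moles acid = 0.14 × 50/1000 = 0.007 mol; V_base = moles/0.16 × 1000 = 43.8 mL. At equivalence only the conjugate base is present: [A⁻] = 0.007/0.094 = 7.4667e-02 M. Kb = Kw/Ka = 1.72e-10; [OH⁻] = √(Kb × [A⁻]) = 3.5818e-06; pOH = 5.45; pH = 14 - pOH = 8.55.

V = 43.8 mL, pH = 8.55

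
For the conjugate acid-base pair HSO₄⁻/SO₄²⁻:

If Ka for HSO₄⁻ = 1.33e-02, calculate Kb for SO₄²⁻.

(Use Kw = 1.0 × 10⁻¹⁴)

For a conjugate pair Ka × Kb = Kw, so Kb = Kw/Ka = 1.0 × 10⁻¹⁴ / 1.33e-02 = 7.52e-13.

K_b = 7.52e-13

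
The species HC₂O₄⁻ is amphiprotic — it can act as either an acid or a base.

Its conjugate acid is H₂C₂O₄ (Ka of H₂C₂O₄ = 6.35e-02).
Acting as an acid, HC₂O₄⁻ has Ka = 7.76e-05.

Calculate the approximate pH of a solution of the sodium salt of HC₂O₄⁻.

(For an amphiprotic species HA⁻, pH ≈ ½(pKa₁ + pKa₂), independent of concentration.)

pKa₁ = -log(6.35e-02) = 1.20; pKa₂ = -log(7.76e-05) = 4.11. For an amphiprotic species, pH ≈ ½(pKa₁ + pKa₂) = ½(1.20 + 4.11) = 2.65.

pH = 2.65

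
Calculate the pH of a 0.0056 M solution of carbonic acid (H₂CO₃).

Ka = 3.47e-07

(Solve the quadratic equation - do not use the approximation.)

x² + Ka×x - Ka×C = 0. Using quadratic formula: [H⁺] = 4.3909e-05

pH = 4.36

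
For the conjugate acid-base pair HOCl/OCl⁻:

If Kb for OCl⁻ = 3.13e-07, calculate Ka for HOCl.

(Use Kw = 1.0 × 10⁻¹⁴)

For a conjugate pair Ka × Kb = Kw, so Ka = Kw/Kb = 1.0 × 10⁻¹⁴ / 3.13e-07 = 3.19e-08.

K_a = 3.19e-08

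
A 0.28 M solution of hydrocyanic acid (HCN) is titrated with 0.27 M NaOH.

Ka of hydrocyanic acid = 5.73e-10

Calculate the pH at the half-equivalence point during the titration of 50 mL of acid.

At half-equivalence [HA] = [A⁻], so Henderson-Hasselbalch gives pH = pKa = -log(5.73e-10) = 9.24.

pH = pKa = 9.24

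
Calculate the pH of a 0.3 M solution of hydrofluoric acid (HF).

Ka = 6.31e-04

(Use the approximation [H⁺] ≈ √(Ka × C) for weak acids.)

[H⁺] = √(Ka × C) = √(6.31e-04 × 0.3) = 1.3759e-02. pH = -log(1.3759e-02)

pH = 1.86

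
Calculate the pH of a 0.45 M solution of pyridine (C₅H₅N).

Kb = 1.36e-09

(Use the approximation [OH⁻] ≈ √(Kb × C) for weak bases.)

[OH⁻] = √(Kb × C) = √(1.36e-09 × 0.45) = 2.4739e-05. pOH = 4.61, pH = 14 - pOH

pH = 9.39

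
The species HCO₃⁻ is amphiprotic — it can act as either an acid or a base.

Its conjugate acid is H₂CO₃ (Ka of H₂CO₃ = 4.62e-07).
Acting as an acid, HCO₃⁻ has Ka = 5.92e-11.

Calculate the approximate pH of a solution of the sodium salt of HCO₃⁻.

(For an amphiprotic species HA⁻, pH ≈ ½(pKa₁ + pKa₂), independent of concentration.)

pKa₁ = -log(4.62e-07) = 6.34; pKa₂ = -log(5.92e-11) = 10.23. For an amphiprotic species, pH ≈ ½(pKa₁ + pKa₂) = ½(6.34 + 10.23) = 8.28.

pH = 8.28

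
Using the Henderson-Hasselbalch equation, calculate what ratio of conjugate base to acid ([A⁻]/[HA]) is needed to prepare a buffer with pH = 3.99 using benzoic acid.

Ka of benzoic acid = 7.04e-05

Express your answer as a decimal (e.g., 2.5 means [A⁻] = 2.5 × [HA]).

pKa = -log(7.04e-05) = 4.1524. pH = pKa + log([A⁻]/[HA]), so log([A⁻]/[HA]) = pH − pKa = 3.99 − 4.1524 = -0.1624. [A⁻]/[HA] = 10^(-0.1624) = 0.688

[A⁻]/[HA] = 0.688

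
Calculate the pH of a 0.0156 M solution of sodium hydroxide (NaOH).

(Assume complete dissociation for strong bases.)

[OH⁻] = 0.0156 M for strong base. pOH = -log[OH⁻] = 1.81, pH = 14 - pOH

pH = 12.19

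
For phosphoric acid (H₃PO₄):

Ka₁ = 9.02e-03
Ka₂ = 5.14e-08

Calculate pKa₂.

pKa₂ = -log(Ka₂) = -log(5.14e-08) = 7.29.

pK_{a2} = 7.29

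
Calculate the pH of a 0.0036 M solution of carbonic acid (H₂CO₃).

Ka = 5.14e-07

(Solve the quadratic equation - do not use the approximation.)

x² + Ka×x - Ka×C = 0. Using quadratic formula: [H⁺] = 4.2760e-05

pH = 4.37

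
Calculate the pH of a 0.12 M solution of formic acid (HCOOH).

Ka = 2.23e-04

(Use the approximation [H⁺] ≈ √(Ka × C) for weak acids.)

[H⁺] = √(Ka × C) = √(2.23e-04 × 0.12) = 5.1730e-03. pH = -log(5.1730e-03)

pH = 2.29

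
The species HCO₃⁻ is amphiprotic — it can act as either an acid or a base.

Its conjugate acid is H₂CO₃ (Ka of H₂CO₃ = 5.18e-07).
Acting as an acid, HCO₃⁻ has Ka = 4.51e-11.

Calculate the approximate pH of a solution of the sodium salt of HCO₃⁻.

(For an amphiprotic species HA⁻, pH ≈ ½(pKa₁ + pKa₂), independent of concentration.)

pKa₁ = -log(5.18e-07) = 6.29; pKa₂ = -log(4.51e-11) = 10.35. For an amphiprotic species, pH ≈ ½(pKa₁ + pKa₂) = ½(6.29 + 10.35) = 8.32.

pH = 8.32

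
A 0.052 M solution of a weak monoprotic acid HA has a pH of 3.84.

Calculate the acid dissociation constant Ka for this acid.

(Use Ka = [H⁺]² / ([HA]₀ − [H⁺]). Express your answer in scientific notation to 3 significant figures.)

[H⁺] = 10^(−pH) = 10^(−3.84) = 1.445e-04 M. For HA ⇌ H⁺ + A⁻, Ka = [H⁺][A⁻]/[HA] = [H⁺]² / ([HA]₀ − [H⁺]) = (1.445e-04)² / (0.052 − 1.445e-04) = 4.03e-07.

K_a = 4.03e-07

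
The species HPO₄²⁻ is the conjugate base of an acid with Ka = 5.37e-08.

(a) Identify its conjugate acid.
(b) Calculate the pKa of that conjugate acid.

(a) The conjugate acid is formed by adding one H⁺ to HPO₄²⁻, giving H₂PO₄⁻. (b) pKa = -log(Ka) = -log(5.37e-08) = 7.27.

Conjugate acid: H₂PO₄⁻; pK_a = 7.27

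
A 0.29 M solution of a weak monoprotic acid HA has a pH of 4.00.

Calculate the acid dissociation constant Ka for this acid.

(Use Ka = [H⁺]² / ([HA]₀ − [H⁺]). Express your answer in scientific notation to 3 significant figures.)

[H⁺] = 10^(−pH) = 10^(−4.00) = 1.000e-04 M. For HA ⇌ H⁺ + A⁻, Ka = [H⁺][A⁻]/[HA] = [H⁺]² / ([HA]₀ − [H⁺]) = (1.000e-04)² / (0.29 − 1.000e-04) = 3.45e-08.

K_a = 3.45e-08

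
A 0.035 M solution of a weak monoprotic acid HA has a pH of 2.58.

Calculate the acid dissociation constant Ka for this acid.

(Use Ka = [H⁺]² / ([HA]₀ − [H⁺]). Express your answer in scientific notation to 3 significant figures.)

[H⁺] = 10^(−pH) = 10^(−2.58) = 2.630e-03 M. For HA ⇌ H⁺ + A⁻, Ka = [H⁺][A⁻]/[HA] = [H⁺]² / ([HA]₀ − [H⁺]) = (2.630e-03)² / (0.035 − 2.630e-03) = 2.14e-04.

K_a = 2.14e-04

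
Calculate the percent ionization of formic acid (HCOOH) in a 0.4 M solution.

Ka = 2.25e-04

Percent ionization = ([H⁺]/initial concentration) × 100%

Using Ka equilibrium: x² + Ka×x - Ka×C = 0. Solving: [H⁺] = 9.3750e-03. Percent = (9.3750e-03/0.4) × 100

Percent ionization = 2.34%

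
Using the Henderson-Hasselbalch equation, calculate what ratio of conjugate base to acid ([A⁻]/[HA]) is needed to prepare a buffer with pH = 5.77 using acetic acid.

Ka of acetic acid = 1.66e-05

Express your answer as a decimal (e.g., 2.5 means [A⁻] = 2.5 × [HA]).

pKa = -log(1.66e-05) = 4.7799. pH = pKa + log([A⁻]/[HA]), so log([A⁻]/[HA]) = pH − pKa = 5.77 − 4.7799 = 0.9901. [A⁻]/[HA] = 10^(0.9901) = 9.77

[A⁻]/[HA] = 9.77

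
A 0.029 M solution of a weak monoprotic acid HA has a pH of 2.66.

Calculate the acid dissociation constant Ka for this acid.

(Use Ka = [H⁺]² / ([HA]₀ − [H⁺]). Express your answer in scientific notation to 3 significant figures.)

[H⁺] = 10^(−pH) = 10^(−2.66) = 2.188e-03 M. For HA ⇌ H⁺ + A⁻, Ka = [H⁺][A⁻]/[HA] = [H⁺]² / ([HA]₀ − [H⁺]) = (2.188e-03)² / (0.029 − 2.188e-03) = 1.79e-04.

K_a = 1.79e-04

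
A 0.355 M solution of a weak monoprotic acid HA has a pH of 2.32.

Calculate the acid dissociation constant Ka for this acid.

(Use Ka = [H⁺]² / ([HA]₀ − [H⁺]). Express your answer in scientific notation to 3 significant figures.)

[H⁺] = 10^(−pH) = 10^(−2.32) = 4.786e-03 M. For HA ⇌ H⁺ + A⁻, Ka = [H⁺][A⁻]/[HA] = [H⁺]² / ([HA]₀ − [H⁺]) = (4.786e-03)² / (0.355 − 4.786e-03) = 6.54e-05.

K_a = 6.54e-05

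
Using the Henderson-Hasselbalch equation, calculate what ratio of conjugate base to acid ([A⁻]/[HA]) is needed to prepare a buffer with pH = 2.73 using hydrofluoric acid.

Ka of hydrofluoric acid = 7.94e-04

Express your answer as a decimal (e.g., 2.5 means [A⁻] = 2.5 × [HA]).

pKa = -log(7.94e-04) = 3.1002. pH = pKa + log([A⁻]/[HA]), so log([A⁻]/[HA]) = pH − pKa = 2.73 − 3.1002 = -0.3702. [A⁻]/[HA] = 10^(-0.3702) = 0.426

[A⁻]/[HA] = 0.426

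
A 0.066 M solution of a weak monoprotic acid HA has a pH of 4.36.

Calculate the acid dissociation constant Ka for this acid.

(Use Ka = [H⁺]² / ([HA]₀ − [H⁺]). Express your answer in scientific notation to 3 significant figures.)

[H⁺] = 10^(−pH) = 10^(−4.36) = 4.365e-05 M. For HA ⇌ H⁺ + A⁻, Ka = [H⁺][A⁻]/[HA] = [H⁺]² / ([HA]₀ − [H⁺]) = (4.365e-05)² / (0.066 − 4.365e-05) = 2.89e-08.

K_a = 2.89e-08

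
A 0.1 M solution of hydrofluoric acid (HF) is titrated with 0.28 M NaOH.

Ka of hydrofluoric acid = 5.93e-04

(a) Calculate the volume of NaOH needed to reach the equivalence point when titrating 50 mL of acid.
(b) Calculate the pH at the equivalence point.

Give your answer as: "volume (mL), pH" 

moles acid = 0.1 × 50/1000 = 0.005 mol; V_base = moles/0.28 × 1000 = 17.9 mL. At equivalence only the conjugate base is present: [A⁻] = 0.005/0.068 = 7.3684e-02 M. Kb = Kw/Ka = 1.69e-11; [OH⁻] = √(Kb × [A⁻]) = 1.1147e-06; pOH = 5.95; pH = 14 - pOH = 8.05.

V = 17.9 mL, pH = 8.05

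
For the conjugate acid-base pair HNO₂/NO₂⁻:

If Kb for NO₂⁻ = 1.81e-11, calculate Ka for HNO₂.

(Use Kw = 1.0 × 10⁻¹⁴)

For a conjugate pair Ka × Kb = Kw, so Ka = Kw/Kb = 1.0 × 10⁻¹⁴ / 1.81e-11 = 5.52e-04.

K_a = 5.52e-04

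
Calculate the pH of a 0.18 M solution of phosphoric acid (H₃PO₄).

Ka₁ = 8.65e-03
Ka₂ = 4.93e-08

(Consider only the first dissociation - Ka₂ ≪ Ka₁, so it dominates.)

First dissociation dominates. From Ka₁ = [H⁺][HA⁻]/[H₂A], x² + Ka₁·x − Ka₁·C = 0 with C = 0.18 M and Ka₁ = 8.65e-03. Solving: [H⁺] = (−Ka₁ + √(Ka₁² + 4·Ka₁·C)) / 2 = 3.5370e-02 M. pH = -log(3.5370e-02) = 1.45.

pH = 1.45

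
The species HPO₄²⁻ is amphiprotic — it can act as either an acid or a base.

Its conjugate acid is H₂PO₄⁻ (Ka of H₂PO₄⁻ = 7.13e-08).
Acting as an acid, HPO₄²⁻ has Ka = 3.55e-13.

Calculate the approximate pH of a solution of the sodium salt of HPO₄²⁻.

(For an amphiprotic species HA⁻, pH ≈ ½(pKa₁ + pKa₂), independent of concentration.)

pKa₁ = -log(7.13e-08) = 7.15; pKa₂ = -log(3.55e-13) = 12.45. For an amphiprotic species, pH ≈ ½(pKa₁ + pKa₂) = ½(7.15 + 12.45) = 9.80.

pH = 9.80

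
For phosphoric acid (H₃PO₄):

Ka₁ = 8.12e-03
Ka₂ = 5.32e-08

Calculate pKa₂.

pKa₂ = -log(Ka₂) = -log(5.32e-08) = 7.27.

pK_{a2} = 7.27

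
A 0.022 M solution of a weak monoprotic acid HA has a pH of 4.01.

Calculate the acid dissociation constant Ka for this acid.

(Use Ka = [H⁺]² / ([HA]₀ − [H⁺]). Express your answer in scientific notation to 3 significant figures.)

[H⁺] = 10^(−pH) = 10^(−4.01) = 9.772e-05 M. For HA ⇌ H⁺ + A⁻, Ka = [H⁺][A⁻]/[HA] = [H⁺]² / ([HA]₀ − [H⁺]) = (9.772e-05)² / (0.022 − 9.772e-05) = 4.36e-07.

K_a = 4.36e-07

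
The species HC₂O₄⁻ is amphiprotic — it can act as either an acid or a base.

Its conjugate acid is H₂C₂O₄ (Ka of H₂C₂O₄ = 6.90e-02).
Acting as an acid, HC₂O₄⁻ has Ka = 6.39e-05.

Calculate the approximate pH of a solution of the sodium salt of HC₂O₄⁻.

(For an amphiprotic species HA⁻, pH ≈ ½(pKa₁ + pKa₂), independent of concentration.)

pKa₁ = -log(6.90e-02) = 1.16; pKa₂ = -log(6.39e-05) = 4.19. For an amphiprotic species, pH ≈ ½(pKa₁ + pKa₂) = ½(1.16 + 4.19) = 2.68.

pH = 2.68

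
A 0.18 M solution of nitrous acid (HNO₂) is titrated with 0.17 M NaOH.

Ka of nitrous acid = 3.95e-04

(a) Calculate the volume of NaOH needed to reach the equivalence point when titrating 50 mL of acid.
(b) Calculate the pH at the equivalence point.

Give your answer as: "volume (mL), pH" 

moles acid = 0.18 × 50/1000 = 0.009 mol; V_base = moles/0.17 × 1000 = 52.9 mL. At equivalence only the conjugate base is present: [A⁻] = 0.009/0.103 = 8.7429e-02 M. Kb = Kw/Ka = 2.53e-11; [OH⁻] = √(Kb × [A⁻]) = 1.4877e-06; pOH = 5.83; pH = 14 - pOH = 8.17.

V = 52.9 mL, pH = 8.17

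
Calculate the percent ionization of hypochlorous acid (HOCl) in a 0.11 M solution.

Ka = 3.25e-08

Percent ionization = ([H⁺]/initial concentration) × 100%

Using Ka equilibrium: x² + Ka×x - Ka×C = 0. Solving: [H⁺] = 5.9775e-05. Percent = (5.9775e-05/0.11) × 100

Percent ionization = 0.0543%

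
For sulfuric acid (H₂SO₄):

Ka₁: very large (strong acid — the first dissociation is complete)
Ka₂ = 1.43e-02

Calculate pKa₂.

pKa₂ = -log(Ka₂) = -log(1.43e-02) = 1.84.

pK_{a2} = 1.84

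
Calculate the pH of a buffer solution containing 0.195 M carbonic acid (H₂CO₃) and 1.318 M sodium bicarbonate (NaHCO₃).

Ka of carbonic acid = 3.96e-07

pKa = -log(3.96e-07) = 6.40. pH = pKa + log([A⁻]/[HA]) = 6.40 + log(1.318/0.195)

pH = 7.23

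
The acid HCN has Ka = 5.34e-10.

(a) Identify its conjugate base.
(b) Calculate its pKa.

(a) The conjugate base is formed by removing one H⁺ from HCN, giving CN⁻. (b) pKa = -log(Ka) = -log(5.34e-10) = 9.27.

Conjugate base: CN⁻; pK_a = 9.27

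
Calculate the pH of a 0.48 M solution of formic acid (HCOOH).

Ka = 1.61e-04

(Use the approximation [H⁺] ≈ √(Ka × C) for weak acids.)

[H⁺] = √(Ka × C) = √(1.61e-04 × 0.48) = 8.7909e-03. pH = -log(8.7909e-03)

pH = 2.06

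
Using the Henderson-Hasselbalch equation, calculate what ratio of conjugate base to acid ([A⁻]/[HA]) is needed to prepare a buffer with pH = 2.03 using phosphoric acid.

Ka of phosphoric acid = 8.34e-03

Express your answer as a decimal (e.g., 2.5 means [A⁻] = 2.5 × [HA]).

pKa = -log(8.34e-03) = 2.0788. pH = pKa + log([A⁻]/[HA]), so log([A⁻]/[HA]) = pH − pKa = 2.03 − 2.0788 = -0.0488. [A⁻]/[HA] = 10^(-0.0488) = 0.894

[A⁻]/[HA] = 0.894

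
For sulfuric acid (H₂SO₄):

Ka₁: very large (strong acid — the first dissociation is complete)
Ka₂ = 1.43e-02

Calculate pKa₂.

pKa₂ = -log(Ka₂) = -log(1.43e-02) = 1.84.

pK_{a2} = 1.84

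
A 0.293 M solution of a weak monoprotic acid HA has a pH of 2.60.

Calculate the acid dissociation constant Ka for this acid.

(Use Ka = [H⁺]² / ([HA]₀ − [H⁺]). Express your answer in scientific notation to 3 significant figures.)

[H⁺] = 10^(−pH) = 10^(−2.60) = 2.512e-03 M. For HA ⇌ H⁺ + A⁻, Ka = [H⁺][A⁻]/[HA] = [H⁺]² / ([HA]₀ − [H⁺]) = (2.512e-03)² / (0.293 − 2.512e-03) = 2.17e-05.

K_a = 2.17e-05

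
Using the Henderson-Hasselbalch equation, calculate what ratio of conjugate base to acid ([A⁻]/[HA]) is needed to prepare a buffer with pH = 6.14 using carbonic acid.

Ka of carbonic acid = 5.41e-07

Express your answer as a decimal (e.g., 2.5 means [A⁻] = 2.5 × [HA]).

pKa = -log(5.41e-07) = 6.2668. pH = pKa + log([A⁻]/[HA]), so log([A⁻]/[HA]) = pH − pKa = 6.14 − 6.2668 = -0.1268. [A⁻]/[HA] = 10^(-0.1268) = 0.747

[A⁻]/[HA] = 0.747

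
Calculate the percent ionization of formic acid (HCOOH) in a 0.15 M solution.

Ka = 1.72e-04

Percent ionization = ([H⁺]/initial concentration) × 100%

Using Ka equilibrium: x² + Ka×x - Ka×C = 0. Solving: [H⁺] = 4.9941e-03. Percent = (4.9941e-03/0.15) × 100

Percent ionization = 3.33%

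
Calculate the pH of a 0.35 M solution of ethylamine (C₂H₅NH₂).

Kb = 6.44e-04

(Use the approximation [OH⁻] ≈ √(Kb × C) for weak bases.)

[OH⁻] = √(Kb × C) = √(6.44e-04 × 0.35) = 1.5013e-02. pOH = 1.82, pH = 14 - pOH

pH = 12.18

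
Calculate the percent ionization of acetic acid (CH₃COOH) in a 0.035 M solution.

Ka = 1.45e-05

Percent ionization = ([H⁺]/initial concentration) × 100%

Using Ka equilibrium: x² + Ka×x - Ka×C = 0. Solving: [H⁺] = 7.0518e-04. Percent = (7.0518e-04/0.035) × 100

Percent ionization = 2.01%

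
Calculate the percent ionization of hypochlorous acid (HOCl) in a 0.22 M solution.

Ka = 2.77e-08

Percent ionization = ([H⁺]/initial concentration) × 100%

Using Ka equilibrium: x² + Ka×x - Ka×C = 0. Solving: [H⁺] = 7.8050e-05. Percent = (7.8050e-05/0.22) × 100

Percent ionization = 0.0355%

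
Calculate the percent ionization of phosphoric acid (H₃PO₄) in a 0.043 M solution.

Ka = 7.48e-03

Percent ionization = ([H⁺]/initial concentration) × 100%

Using Ka equilibrium: x² + Ka×x - Ka×C = 0. Solving: [H⁺] = 1.4580e-02. Percent = (1.4580e-02/0.043) × 100

Percent ionization = 33.9%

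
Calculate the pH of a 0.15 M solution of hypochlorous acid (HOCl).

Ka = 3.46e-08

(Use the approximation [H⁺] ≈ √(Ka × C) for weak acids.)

[H⁺] = √(Ka × C) = √(3.46e-08 × 0.15) = 7.2042e-05. pH = -log(7.2042e-05)

pH = 4.14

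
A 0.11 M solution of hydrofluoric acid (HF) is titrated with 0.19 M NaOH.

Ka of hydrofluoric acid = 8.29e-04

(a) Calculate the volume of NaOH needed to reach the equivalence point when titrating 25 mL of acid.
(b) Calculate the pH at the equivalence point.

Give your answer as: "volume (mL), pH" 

moles acid = 0.11 × 25/1000 = 0.00275 mol; V_base = moles/0.19 × 1000 = 14.5 mL. At equivalence only the conjugate base is present: [A⁻] = 0.00275/0.039 = 6.9667e-02 M. Kb = Kw/Ka = 1.21e-11; [OH⁻] = √(Kb × [A⁻]) = 9.1672e-07; pOH = 6.04; pH = 14 - pOH = 7.96.

V = 14.5 mL, pH = 7.96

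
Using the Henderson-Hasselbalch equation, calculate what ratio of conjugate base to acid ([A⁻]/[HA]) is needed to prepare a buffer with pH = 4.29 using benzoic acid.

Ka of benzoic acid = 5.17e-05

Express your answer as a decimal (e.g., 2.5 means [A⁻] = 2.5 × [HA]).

pKa = -log(5.17e-05) = 4.2865. pH = pKa + log([A⁻]/[HA]), so log([A⁻]/[HA]) = pH − pKa = 4.29 − 4.2865 = 0.0035. [A⁻]/[HA] = 10^(0.0035) = 1.01

[A⁻]/[HA] = 1.01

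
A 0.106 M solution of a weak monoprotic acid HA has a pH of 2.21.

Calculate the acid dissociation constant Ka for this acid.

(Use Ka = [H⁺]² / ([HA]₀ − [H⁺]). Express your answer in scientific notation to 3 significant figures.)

[H⁺] = 10^(−pH) = 10^(−2.21) = 6.166e-03 M. For HA ⇌ H⁺ + A⁻, Ka = [H⁺][A⁻]/[HA] = [H⁺]² / ([HA]₀ − [H⁺]) = (6.166e-03)² / (0.106 − 6.166e-03) = 3.81e-04.

K_a = 3.81e-04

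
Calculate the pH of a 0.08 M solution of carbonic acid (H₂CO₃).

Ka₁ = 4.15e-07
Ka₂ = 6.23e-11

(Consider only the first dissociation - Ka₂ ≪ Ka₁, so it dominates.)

First dissociation dominates. From Ka₁ = [H⁺][HA⁻]/[H₂A], x² + Ka₁·x − Ka₁·C = 0 with C = 0.08 M and Ka₁ = 4.15e-07. Solving: [H⁺] = (−Ka₁ + √(Ka₁² + 4·Ka₁·C)) / 2 = 1.8200e-04 M. pH = -log(1.8200e-04) = 3.74.

pH = 3.74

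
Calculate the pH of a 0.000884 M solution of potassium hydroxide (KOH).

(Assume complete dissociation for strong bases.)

[OH⁻] = 0.000884 M for strong base. pOH = -log[OH⁻] = 3.05, pH = 14 - pOH

pH = 10.95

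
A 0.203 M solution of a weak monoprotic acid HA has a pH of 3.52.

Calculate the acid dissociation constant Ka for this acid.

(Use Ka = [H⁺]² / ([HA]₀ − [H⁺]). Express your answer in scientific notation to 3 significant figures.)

[H⁺] = 10^(−pH) = 10^(−3.52) = 3.020e-04 M. For HA ⇌ H⁺ + A⁻, Ka = [H⁺][A⁻]/[HA] = [H⁺]² / ([HA]₀ − [H⁺]) = (3.020e-04)² / (0.203 − 3.020e-04) = 4.50e-07.

K_a = 4.50e-07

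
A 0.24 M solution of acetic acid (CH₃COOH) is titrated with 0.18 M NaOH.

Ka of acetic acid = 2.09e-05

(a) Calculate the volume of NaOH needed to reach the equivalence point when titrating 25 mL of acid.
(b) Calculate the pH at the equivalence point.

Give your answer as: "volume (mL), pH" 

moles acid = 0.24 × 25/1000 = 0.006 mol; V_base = moles/0.18 × 1000 = 33.3 mL. At equivalence only the conjugate base is present: [A⁻] = 0.006/0.058 = 1.0286e-01 M. Kb = Kw/Ka = 4.78e-10; [OH⁻] = √(Kb × [A⁻]) = 7.0153e-06; pOH = 5.15; pH = 14 - pOH = 8.85.

V = 33.3 mL, pH = 8.85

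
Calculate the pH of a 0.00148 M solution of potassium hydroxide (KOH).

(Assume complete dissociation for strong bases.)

[OH⁻] = 0.00148 M for strong base. pOH = -log[OH⁻] = 2.83, pH = 14 - pOH

pH = 11.17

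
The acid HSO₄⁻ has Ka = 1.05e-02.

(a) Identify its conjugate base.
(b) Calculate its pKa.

(a) The conjugate base is formed by removing one H⁺ from HSO₄⁻, giving SO₄²⁻. (b) pKa = -log(Ka) = -log(1.05e-02) = 1.98.

Conjugate base: SO₄²⁻; pK_a = 1.98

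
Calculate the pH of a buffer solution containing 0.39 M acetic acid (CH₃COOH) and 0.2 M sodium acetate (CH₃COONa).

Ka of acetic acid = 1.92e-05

pKa = -log(1.92e-05) = 4.72. pH = pKa + log([A⁻]/[HA]) = 4.72 + log(0.2/0.39)

pH = 4.43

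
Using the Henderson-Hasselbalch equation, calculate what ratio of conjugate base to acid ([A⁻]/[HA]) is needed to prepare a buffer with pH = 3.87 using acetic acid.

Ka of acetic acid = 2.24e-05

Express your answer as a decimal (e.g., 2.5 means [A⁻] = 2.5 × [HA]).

pKa = -log(2.24e-05) = 4.6498. pH = pKa + log([A⁻]/[HA]), so log([A⁻]/[HA]) = pH − pKa = 3.87 − 4.6498 = -0.7798. [A⁻]/[HA] = 10^(-0.7798) = 0.166

[A⁻]/[HA] = 0.166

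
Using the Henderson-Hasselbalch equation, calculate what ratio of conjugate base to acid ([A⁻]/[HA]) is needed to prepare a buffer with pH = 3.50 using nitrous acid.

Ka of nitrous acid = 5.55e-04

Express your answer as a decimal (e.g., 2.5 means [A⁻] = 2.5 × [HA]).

pKa = -log(5.55e-04) = 3.2557. pH = pKa + log([A⁻]/[HA]), so log([A⁻]/[HA]) = pH − pKa = 3.50 − 3.2557 = 0.2443. [A⁻]/[HA] = 10^(0.2443) = 1.76

[A⁻]/[HA] = 1.76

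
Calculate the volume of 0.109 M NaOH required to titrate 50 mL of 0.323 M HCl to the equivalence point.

At equivalence: moles acid = moles base. moles HCl = 0.323 × 50/1000 = 0.01615 mol. V_base = moles / 0.109 × 1000 = 148.2 mL.

V_{base} = 148.2 mL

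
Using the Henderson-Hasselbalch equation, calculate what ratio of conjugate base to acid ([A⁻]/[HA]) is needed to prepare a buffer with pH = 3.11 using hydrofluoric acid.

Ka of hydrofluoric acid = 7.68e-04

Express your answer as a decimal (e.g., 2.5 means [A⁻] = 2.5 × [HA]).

pKa = -log(7.68e-04) = 3.1146. pH = pKa + log([A⁻]/[HA]), so log([A⁻]/[HA]) = pH − pKa = 3.11 − 3.1146 = -0.0046. [A⁻]/[HA] = 10^(-0.0046) = 0.989

[A⁻]/[HA] = 0.989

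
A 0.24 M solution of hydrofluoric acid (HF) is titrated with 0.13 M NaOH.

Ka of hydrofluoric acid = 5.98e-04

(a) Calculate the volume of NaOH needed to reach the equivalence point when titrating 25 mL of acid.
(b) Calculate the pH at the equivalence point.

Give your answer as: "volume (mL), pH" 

moles acid = 0.24 × 25/1000 = 0.006 mol; V_base = moles/0.13 × 1000 = 46.2 mL. At equivalence only the conjugate base is present: [A⁻] = 0.006/0.071 = 8.4324e-02 M. Kb = Kw/Ka = 1.67e-11; [OH⁻] = √(Kb × [A⁻]) = 1.1875e-06; pOH = 5.93; pH = 14 - pOH = 8.07.

V = 46.2 mL, pH = 8.07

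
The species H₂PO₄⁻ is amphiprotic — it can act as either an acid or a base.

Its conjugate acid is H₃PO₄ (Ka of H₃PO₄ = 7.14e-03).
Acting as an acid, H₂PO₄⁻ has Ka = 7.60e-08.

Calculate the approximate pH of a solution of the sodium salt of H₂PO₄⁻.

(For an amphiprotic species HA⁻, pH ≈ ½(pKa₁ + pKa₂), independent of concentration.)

pKa₁ = -log(7.14e-03) = 2.15; pKa₂ = -log(7.60e-08) = 7.12. For an amphiprotic species, pH ≈ ½(pKa₁ + pKa₂) = ½(2.15 + 7.12) = 4.63.

pH = 4.63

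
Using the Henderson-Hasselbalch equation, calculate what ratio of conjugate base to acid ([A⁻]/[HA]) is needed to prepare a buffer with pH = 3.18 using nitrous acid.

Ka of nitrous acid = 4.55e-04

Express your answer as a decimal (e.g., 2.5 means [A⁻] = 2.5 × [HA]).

pKa = -log(4.55e-04) = 3.3420. pH = pKa + log([A⁻]/[HA]), so log([A⁻]/[HA]) = pH − pKa = 3.18 − 3.3420 = -0.1620. [A⁻]/[HA] = 10^(-0.1620) = 0.689

[A⁻]/[HA] = 0.689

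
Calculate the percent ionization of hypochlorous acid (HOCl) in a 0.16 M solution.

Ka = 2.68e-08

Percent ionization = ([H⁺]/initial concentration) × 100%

Using Ka equilibrium: x² + Ka×x - Ka×C = 0. Solving: [H⁺] = 6.5469e-05. Percent = (6.5469e-05/0.16) × 100

Percent ionization = 0.0409%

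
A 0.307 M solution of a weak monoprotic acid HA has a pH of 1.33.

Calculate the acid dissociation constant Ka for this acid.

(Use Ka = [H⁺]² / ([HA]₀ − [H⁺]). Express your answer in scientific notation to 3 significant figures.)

[H⁺] = 10^(−pH) = 10^(−1.33) = 4.677e-02 M. For HA ⇌ H⁺ + A⁻, Ka = [H⁺][A⁻]/[HA] = [H⁺]² / ([HA]₀ − [H⁺]) = (4.677e-02)² / (0.307 − 4.677e-02) = 8.41e-03.

K_a = 8.41e-03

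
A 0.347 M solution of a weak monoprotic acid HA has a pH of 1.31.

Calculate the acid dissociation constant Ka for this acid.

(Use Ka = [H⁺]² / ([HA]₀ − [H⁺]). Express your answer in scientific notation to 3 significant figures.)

[H⁺] = 10^(−pH) = 10^(−1.31) = 4.898e-02 M. For HA ⇌ H⁺ + A⁻, Ka = [H⁺][A⁻]/[HA] = [H⁺]² / ([HA]₀ − [H⁺]) = (4.898e-02)² / (0.347 − 4.898e-02) = 8.05e-03.

K_a = 8.05e-03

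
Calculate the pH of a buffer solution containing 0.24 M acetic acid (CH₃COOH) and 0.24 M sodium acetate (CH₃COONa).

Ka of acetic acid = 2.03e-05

pKa = -log(2.03e-05) = 4.69. pH = pKa + log([A⁻]/[HA]) = 4.69 + log(0.24/0.24)

pH = 4.69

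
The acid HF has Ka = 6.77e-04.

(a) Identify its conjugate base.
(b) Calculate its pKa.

(a) The conjugate base is formed by removing one H⁺ from HF, giving F⁻. (b) pKa = -log(Ka) = -log(6.77e-04) = 3.17.

Conjugate base: F⁻; pK_a = 3.17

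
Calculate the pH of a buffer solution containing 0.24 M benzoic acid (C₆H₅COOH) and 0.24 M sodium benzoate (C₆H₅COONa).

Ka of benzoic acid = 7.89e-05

pKa = -log(7.89e-05) = 4.10. pH = pKa + log([A⁻]/[HA]) = 4.10 + log(0.24/0.24)

pH = 4.10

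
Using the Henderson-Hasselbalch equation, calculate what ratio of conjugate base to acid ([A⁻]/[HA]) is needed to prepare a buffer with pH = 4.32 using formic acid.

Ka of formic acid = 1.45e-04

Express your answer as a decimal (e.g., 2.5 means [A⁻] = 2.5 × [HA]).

pKa = -log(1.45e-04) = 3.8386. pH = pKa + log([A⁻]/[HA]), so log([A⁻]/[HA]) = pH − pKa = 4.32 − 3.8386 = 0.4814. [A⁻]/[HA] = 10^(0.4814) = 3.03

[A⁻]/[HA] = 3.03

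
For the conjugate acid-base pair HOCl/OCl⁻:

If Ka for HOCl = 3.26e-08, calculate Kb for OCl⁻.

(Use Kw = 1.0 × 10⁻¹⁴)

For a conjugate pair Ka × Kb = Kw, so Kb = Kw/Ka = 1.0 × 10⁻¹⁴ / 3.26e-08 = 3.07e-07.

K_b = 3.07e-07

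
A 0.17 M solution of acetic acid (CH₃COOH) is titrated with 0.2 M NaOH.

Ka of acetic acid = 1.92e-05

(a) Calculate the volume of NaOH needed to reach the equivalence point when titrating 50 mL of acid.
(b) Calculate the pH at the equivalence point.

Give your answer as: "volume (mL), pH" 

moles acid = 0.17 × 50/1000 = 0.0085 mol; V_base = moles/0.2 × 1000 = 42.5 mL. At equivalence only the conjugate base is present: [A⁻] = 0.0085/0.092 = 9.1892e-02 M. Kb = Kw/Ka = 5.21e-10; [OH⁻] = √(Kb × [A⁻]) = 6.9181e-06; pOH = 5.16; pH = 14 - pOH = 8.84.

V = 42.5 mL, pH = 8.84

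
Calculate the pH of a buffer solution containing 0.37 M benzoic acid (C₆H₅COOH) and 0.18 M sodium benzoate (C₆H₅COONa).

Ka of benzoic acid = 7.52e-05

pKa = -log(7.52e-05) = 4.12. pH = pKa + log([A⁻]/[HA]) = 4.12 + log(0.18/0.37)

pH = 3.81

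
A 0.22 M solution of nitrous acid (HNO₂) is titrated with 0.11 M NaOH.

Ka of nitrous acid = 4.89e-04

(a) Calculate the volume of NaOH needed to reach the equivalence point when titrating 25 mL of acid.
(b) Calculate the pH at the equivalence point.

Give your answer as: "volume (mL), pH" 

moles acid = 0.22 × 25/1000 = 0.0055 mol; V_base = moles/0.11 × 1000 = 50.0 mL. At equivalence only the conjugate base is present: [A⁻] = 0.0055/0.075 = 7.3333e-02 M. Kb = Kw/Ka = 2.04e-11; [OH⁻] = √(Kb × [A⁻]) = 1.2246e-06; pOH = 5.91; pH = 14 - pOH = 8.09.

V = 50.0 mL, pH = 8.09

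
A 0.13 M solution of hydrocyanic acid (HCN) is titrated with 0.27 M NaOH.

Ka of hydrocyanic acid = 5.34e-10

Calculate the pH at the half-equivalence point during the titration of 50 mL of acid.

At half-equivalence [HA] = [A⁻], so Henderson-Hasselbalch gives pH = pKa = -log(5.34e-10) = 9.27.

pH = pKa = 9.27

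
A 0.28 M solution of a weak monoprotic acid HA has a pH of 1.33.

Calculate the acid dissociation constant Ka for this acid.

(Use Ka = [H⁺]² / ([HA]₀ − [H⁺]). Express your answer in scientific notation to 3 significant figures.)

[H⁺] = 10^(−pH) = 10^(−1.33) = 4.677e-02 M. For HA ⇌ H⁺ + A⁻, Ka = [H⁺][A⁻]/[HA] = [H⁺]² / ([HA]₀ − [H⁺]) = (4.677e-02)² / (0.28 − 4.677e-02) = 9.38e-03.

K_a = 9.38e-03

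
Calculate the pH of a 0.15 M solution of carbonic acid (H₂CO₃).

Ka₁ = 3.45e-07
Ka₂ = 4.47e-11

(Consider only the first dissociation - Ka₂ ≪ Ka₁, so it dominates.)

First dissociation dominates. From Ka₁ = [H⁺][HA⁻]/[H₂A], x² + Ka₁·x − Ka₁·C = 0 with C = 0.15 M and Ka₁ = 3.45e-07. Solving: [H⁺] = (−Ka₁ + √(Ka₁² + 4·Ka₁·C)) / 2 = 2.2731e-04 M. pH = -log(2.2731e-04) = 3.64.

pH = 3.64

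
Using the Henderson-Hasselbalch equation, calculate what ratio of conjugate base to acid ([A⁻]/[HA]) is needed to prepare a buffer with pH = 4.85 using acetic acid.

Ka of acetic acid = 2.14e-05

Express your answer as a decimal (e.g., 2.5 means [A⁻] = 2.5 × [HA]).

pKa = -log(2.14e-05) = 4.6696. pH = pKa + log([A⁻]/[HA]), so log([A⁻]/[HA]) = pH − pKa = 4.85 − 4.6696 = 0.1804. [A⁻]/[HA] = 10^(0.1804) = 1.52

[A⁻]/[HA] = 1.52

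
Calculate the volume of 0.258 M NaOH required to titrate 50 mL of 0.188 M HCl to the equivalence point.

At equivalence: moles acid = moles base. moles HCl = 0.188 × 50/1000 = 0.0094 mol. V_base = moles / 0.258 × 1000 = 36.4 mL.

V_{base} = 36.4 mL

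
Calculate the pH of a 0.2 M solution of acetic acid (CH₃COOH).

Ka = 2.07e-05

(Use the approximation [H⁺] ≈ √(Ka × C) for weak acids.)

[H⁺] = √(Ka × C) = √(2.07e-05 × 0.2) = 2.0347e-03. pH = -log(2.0347e-03)

pH = 2.69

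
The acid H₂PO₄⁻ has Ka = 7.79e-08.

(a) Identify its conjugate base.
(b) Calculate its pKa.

(a) The conjugate base is formed by removing one H⁺ from H₂PO₄⁻, giving HPO₄²⁻. (b) pKa = -log(Ka) = -log(7.79e-08) = 7.11.

Conjugate base: HPO₄²⁻; pK_a = 7.11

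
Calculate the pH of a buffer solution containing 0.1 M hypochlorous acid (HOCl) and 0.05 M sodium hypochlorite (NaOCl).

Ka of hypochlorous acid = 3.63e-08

pKa = -log(3.63e-08) = 7.44. pH = pKa + log([A⁻]/[HA]) = 7.44 + log(0.05/0.1)

pH = 7.14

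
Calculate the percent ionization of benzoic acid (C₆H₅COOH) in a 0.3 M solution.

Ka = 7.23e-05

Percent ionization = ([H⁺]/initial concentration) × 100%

Using Ka equilibrium: x² + Ka×x - Ka×C = 0. Solving: [H⁺] = 4.6212e-03. Percent = (4.6212e-03/0.3) × 100

Percent ionization = 1.54%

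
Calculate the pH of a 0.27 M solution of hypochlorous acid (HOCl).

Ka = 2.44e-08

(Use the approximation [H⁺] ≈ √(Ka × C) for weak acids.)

[H⁺] = √(Ka × C) = √(2.44e-08 × 0.27) = 8.1166e-05. pH = -log(8.1166e-05)

pH = 4.09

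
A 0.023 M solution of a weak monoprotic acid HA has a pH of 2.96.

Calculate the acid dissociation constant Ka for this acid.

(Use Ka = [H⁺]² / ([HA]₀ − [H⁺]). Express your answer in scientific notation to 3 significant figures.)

[H⁺] = 10^(−pH) = 10^(−2.96) = 1.096e-03 M. For HA ⇌ H⁺ + A⁻, Ka = [H⁺][A⁻]/[HA] = [H⁺]² / ([HA]₀ − [H⁺]) = (1.096e-03)² / (0.023 − 1.096e-03) = 5.49e-05.

K_a = 5.49e-05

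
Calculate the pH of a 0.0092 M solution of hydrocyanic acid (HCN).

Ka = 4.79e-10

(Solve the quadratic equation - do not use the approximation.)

x² + Ka×x - Ka×C = 0. Using quadratic formula: [H⁺] = 2.0990e-06

pH = 5.68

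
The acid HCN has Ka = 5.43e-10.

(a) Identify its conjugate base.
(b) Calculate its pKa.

(a) The conjugate base is formed by removing one H⁺ from HCN, giving CN⁻. (b) pKa = -log(Ka) = -log(5.43e-10) = 9.27.

Conjugate base: CN⁻; pK_a = 9.27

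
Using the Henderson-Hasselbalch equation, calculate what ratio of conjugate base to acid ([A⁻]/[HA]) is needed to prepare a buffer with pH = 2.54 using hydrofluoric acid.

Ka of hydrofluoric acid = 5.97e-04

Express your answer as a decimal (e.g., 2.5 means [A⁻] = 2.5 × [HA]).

pKa = -log(5.97e-04) = 3.2240. pH = pKa + log([A⁻]/[HA]), so log([A⁻]/[HA]) = pH − pKa = 2.54 − 3.2240 = -0.6840. [A⁻]/[HA] = 10^(-0.6840) = 0.207

[A⁻]/[HA] = 0.207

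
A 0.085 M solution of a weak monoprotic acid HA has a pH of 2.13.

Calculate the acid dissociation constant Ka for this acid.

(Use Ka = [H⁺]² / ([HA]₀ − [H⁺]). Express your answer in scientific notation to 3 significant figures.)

[H⁺] = 10^(−pH) = 10^(−2.13) = 7.413e-03 M. For HA ⇌ H⁺ + A⁻, Ka = [H⁺][A⁻]/[HA] = [H⁺]² / ([HA]₀ − [H⁺]) = (7.413e-03)² / (0.085 − 7.413e-03) = 7.08e-04.

K_a = 7.08e-04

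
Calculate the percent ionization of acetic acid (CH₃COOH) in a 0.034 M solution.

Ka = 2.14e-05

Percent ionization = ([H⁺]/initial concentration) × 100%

Using Ka equilibrium: x² + Ka×x - Ka×C = 0. Solving: [H⁺] = 8.4236e-04. Percent = (8.4236e-04/0.034) × 100

Percent ionization = 2.48%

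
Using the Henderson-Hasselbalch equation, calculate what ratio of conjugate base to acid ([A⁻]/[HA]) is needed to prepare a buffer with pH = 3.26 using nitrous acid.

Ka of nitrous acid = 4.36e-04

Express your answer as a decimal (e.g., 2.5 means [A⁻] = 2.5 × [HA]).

pKa = -log(4.36e-04) = 3.3605. pH = pKa + log([A⁻]/[HA]), so log([A⁻]/[HA]) = pH − pKa = 3.26 − 3.3605 = -0.1005. [A⁻]/[HA] = 10^(-0.1005) = 0.793

[A⁻]/[HA] = 0.793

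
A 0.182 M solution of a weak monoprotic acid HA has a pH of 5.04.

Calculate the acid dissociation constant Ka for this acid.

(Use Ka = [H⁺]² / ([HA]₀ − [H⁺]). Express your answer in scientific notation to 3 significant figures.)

[H⁺] = 10^(−pH) = 10^(−5.04) = 9.120e-06 M. For HA ⇌ H⁺ + A⁻, Ka = [H⁺][A⁻]/[HA] = [H⁺]² / ([HA]₀ − [H⁺]) = (9.120e-06)² / (0.182 − 9.120e-06) = 4.57e-10.

K_a = 4.57e-10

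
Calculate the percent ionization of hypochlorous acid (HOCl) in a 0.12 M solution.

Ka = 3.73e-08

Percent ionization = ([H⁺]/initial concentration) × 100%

Using Ka equilibrium: x² + Ka×x - Ka×C = 0. Solving: [H⁺] = 6.6884e-05. Percent = (6.6884e-05/0.12) × 100

Percent ionization = 0.0557%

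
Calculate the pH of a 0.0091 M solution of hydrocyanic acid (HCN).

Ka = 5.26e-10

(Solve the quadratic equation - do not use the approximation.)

x² + Ka×x - Ka×C = 0. Using quadratic formula: [H⁺] = 2.1876e-06

pH = 5.66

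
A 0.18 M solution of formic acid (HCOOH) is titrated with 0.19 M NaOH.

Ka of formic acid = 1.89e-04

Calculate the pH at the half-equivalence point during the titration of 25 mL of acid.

At half-equivalence [HA] = [A⁻], so Henderson-Hasselbalch gives pH = pKa = -log(1.89e-04) = 3.72.

pH = pKa = 3.72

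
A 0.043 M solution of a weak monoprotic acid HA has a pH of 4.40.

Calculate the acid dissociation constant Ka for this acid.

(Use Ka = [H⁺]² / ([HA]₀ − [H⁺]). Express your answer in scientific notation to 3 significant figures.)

[H⁺] = 10^(−pH) = 10^(−4.40) = 3.981e-05 M. For HA ⇌ H⁺ + A⁻, Ka = [H⁺][A⁻]/[HA] = [H⁺]² / ([HA]₀ − [H⁺]) = (3.981e-05)² / (0.043 − 3.981e-05) = 3.69e-08.

K_a = 3.69e-08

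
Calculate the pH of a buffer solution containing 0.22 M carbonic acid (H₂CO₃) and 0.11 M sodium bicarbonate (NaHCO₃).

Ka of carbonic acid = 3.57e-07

pKa = -log(3.57e-07) = 6.45. pH = pKa + log([A⁻]/[HA]) = 6.45 + log(0.11/0.22)

pH = 6.15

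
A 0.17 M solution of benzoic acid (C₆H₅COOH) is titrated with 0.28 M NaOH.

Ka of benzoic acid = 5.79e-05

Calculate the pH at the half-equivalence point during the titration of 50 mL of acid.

At half-equivalence [HA] = [A⁻], so Henderson-Hasselbalch gives pH = pKa = -log(5.79e-05) = 4.24.

pH = pKa = 4.24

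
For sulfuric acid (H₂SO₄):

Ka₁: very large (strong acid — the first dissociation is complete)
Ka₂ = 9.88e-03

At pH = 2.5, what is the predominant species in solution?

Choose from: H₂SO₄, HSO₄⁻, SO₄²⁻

The first dissociation is complete, so H₂SO₄ itself is never the predominant species in water; pKa₂ = -log(9.88e-03) = 2.01. For a polyprotic acid the predominant species crosses at each pKa: below pKa_n the protonated form dominates, above it the deprotonated form does. At pH = 2.5, the predominant species is SO₄²⁻.

SO₄²⁻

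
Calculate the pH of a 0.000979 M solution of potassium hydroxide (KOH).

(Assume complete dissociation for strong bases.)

[OH⁻] = 0.000979 M for strong base. pOH = -log[OH⁻] = 3.01, pH = 14 - pOH

pH = 10.99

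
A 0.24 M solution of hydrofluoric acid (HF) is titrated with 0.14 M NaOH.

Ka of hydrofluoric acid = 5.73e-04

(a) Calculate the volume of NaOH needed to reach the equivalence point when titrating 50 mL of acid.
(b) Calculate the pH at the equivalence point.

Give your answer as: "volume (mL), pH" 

moles acid = 0.24 × 50/1000 = 0.012 mol; V_base = moles/0.14 × 1000 = 85.7 mL. At equivalence only the conjugate base is present: [A⁻] = 0.012/0.136 = 8.8421e-02 M. Kb = Kw/Ka = 1.75e-11; [OH⁻] = √(Kb × [A⁻]) = 1.2422e-06; pOH = 5.91; pH = 14 - pOH = 8.09.

V = 85.7 mL, pH = 8.09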